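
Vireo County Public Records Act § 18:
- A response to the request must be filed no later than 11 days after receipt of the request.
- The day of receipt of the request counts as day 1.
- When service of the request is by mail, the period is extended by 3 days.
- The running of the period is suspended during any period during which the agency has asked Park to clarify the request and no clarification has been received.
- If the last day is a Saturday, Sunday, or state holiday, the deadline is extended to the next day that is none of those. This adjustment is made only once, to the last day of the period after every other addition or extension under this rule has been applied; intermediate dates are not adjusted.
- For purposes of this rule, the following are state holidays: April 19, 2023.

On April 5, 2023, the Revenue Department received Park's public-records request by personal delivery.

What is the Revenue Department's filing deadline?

April 17, 2023

Counting April 5, 2023 as day 1, day 11 is April 15, 2023.
Service was not by mail, so no mail extension applies.
April 15, 2023 is Saturday; April 16, 2023 is Sunday. The next qualifying day is April 17, 2023.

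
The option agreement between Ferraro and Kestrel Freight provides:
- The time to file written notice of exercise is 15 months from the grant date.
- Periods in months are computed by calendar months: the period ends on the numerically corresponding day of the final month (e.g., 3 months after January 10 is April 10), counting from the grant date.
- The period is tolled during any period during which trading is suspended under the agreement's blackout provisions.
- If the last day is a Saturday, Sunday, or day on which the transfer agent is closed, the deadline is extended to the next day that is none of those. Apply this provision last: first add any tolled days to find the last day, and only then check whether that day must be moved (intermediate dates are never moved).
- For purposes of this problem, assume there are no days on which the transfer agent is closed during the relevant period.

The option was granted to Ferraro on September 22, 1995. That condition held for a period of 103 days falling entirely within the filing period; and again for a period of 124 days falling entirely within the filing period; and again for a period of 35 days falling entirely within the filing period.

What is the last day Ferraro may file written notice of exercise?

15 months after September 22, 1995 is December 22, 1996.
Tolling adds 103 days: December 22, 1996 + 103 days = April 4, 1997.
Tolling adds 124 days: April 4, 1997 + 124 days = August 6, 1997.
Tolling adds 35 days: August 6, 1997 + 35 days = September 10, 1997.
September 10, 1997 is a Wednesday and not a day on which the transfer agent is closed, so no extension applies.

September 10, 1997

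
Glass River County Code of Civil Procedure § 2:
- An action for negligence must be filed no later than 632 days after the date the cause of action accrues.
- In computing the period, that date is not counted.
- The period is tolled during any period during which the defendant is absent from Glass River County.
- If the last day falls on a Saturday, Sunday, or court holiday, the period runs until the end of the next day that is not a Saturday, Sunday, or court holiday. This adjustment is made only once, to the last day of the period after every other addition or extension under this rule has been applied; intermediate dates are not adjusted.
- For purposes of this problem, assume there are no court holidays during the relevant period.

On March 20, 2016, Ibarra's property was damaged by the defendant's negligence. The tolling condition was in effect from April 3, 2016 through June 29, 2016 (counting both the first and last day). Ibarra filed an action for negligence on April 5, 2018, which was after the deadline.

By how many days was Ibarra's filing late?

24 days

632 days after March 20, 2016 is December 12, 2017.
From April 3, 2016 through June 29, 2016 inclusive is 88 days; tolling adds 88 days: December 12, 2017 + 88 days = March 10, 2018.
March 10, 2018 is Saturday; March 11, 2018 is Sunday. The next qualifying day is March 12, 2018.
The deadline is March 12, 2018; from March 12, 2018 to April 5, 2018 is 24 days.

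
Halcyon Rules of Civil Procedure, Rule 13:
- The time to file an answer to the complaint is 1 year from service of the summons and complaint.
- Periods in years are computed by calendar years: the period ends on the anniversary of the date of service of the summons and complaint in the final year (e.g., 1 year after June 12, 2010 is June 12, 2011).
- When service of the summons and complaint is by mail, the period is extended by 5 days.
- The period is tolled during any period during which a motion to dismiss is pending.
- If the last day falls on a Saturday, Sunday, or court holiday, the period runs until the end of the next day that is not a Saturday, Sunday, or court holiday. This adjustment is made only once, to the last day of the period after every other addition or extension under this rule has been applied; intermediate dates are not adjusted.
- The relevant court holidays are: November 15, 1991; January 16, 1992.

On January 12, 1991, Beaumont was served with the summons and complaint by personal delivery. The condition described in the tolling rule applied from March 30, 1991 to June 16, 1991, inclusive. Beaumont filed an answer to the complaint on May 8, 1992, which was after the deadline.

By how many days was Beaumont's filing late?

1 year after January 12, 1991 is January 12, 1992.
Service was not by mail, so no mail extension applies.
From March 30, 1991 through June 16, 1991 inclusive is 79 days; tolling adds 79 days: January 12, 1992 + 79 days = March 31, 1992.
March 31, 1992 is a Tuesday and not a court holiday, so no extension applies.
The deadline is March 31, 1992; from March 31, 1992 to May 8, 1992 is 38 days.

38 days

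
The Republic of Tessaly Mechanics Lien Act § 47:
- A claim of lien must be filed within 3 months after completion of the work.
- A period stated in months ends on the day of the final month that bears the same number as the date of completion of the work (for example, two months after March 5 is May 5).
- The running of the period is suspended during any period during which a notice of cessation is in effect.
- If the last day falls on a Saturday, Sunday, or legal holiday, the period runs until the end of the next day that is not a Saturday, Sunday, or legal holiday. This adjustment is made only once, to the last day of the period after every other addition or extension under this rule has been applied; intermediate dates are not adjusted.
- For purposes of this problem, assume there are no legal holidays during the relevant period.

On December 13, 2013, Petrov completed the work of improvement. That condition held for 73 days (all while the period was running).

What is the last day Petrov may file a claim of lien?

May 26, 2014

3 months after December 13, 2013 is March 13, 2014.
Tolling adds 73 days: March 13, 2014 + 73 days = May 25, 2014.
May 25, 2014 is Sunday. The next qualifying day is May 26, 2014.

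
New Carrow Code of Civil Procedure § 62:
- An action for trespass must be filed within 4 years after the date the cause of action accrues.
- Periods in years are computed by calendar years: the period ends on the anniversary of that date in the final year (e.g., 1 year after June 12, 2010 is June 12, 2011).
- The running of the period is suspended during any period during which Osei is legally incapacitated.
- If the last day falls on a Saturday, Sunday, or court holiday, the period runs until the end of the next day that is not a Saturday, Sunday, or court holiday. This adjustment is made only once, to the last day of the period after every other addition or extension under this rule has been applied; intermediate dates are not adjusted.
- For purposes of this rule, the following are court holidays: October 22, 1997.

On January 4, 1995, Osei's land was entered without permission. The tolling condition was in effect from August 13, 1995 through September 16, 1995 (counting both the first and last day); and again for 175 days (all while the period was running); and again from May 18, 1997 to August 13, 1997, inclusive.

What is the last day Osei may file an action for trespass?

October 29, 1999

4 years after January 4, 1995 is January 4, 1999.
From August 13, 1995 through September 16, 1995 inclusive is 35 days; tolling adds 35 days: January 4, 1999 + 35 days = February 8, 1999.
Tolling adds 175 days: February 8, 1999 + 175 days = August 2, 1999.
From May 18, 1997 through August 13, 1997 inclusive is 88 days; tolling adds 88 days: August 2, 1999 + 88 days = October 29, 1999.
October 29, 1999 is a Friday and not a court holiday, so no extension applies.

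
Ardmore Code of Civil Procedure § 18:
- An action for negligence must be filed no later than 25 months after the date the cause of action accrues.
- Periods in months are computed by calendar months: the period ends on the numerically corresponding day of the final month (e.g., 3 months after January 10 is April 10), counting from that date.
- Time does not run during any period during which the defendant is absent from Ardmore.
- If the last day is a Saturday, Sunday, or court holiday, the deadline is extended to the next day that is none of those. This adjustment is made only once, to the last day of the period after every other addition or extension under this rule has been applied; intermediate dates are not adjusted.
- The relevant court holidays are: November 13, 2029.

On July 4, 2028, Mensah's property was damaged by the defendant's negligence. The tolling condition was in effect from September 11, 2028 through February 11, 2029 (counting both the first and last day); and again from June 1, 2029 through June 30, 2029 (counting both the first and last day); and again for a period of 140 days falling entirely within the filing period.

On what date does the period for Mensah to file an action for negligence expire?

June 24, 2031

25 months after July 4, 2028 is August 4, 2030.
From September 11, 2028 through February 11, 2029 inclusive is 154 days; tolling adds 154 days: August 4, 2030 + 154 days = January 5, 2031.
From June 1, 2029 through June 30, 2029 inclusive is 30 days; tolling adds 30 days: January 5, 2031 + 30 days = February 4, 2031.
Tolling adds 140 days: February 4, 2031 + 140 days = June 24, 2031.
June 24, 2031 is a Tuesday and not a court holiday, so no extension applies.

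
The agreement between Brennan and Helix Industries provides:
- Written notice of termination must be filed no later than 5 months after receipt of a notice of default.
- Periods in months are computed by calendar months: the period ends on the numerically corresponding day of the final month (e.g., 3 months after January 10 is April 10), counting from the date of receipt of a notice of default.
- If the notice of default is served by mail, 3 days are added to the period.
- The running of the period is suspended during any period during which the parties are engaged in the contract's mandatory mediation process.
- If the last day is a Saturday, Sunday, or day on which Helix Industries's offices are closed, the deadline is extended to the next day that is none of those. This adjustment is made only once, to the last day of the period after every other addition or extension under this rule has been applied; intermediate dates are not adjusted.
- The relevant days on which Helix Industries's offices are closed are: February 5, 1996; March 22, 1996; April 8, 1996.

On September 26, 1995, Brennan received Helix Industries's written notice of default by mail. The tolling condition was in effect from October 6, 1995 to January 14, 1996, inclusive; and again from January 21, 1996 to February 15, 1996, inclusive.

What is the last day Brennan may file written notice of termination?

July 5, 1996

5 months after September 26, 1995 is February 26, 1996.
Service was by mail, adding 3 days: February 26, 1996 + 3 days = February 29, 1996.
From October 6, 1995 through January 14, 1996 inclusive is 101 days; tolling adds 101 days: February 29, 1996 + 101 days = June 9, 1996.
From January 21, 1996 through February 15, 1996 inclusive is 26 days; tolling adds 26 days: June 9, 1996 + 26 days = July 5, 1996.
July 5, 1996 is a Friday and not a day on which Helix Industries's offices are closed, so no extension applies.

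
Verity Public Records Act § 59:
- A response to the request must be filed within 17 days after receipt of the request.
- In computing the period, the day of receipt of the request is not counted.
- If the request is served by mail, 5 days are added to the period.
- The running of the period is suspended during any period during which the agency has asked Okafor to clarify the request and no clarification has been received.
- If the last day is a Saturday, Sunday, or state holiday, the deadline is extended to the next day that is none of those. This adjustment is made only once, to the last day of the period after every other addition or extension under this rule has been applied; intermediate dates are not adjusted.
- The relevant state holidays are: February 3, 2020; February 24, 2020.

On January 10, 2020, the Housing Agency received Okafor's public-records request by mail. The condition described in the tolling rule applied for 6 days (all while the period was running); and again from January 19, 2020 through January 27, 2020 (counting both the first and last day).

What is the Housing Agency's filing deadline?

17 days after January 10, 2020 is January 27, 2020.
Service was by mail, adding 5 days: January 27, 2020 + 5 days = February 1, 2020.
Tolling adds 6 days: February 1, 2020 + 6 days = February 7, 2020.
From January 19, 2020 through January 27, 2020 inclusive is 9 days; tolling adds 9 days: February 7, 2020 + 9 days = February 16, 2020.
February 16, 2020 is Sunday. The next qualifying day is February 17, 2020.

February 17, 2020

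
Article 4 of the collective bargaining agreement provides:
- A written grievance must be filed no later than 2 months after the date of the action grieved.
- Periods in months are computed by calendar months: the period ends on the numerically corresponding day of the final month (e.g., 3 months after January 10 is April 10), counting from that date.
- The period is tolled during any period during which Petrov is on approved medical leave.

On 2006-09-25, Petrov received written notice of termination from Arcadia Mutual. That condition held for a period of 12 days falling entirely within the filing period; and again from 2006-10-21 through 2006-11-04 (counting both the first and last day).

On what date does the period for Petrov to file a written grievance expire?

December 22, 2006

2 months after 2006-09-25 is November 25, 2006.
Tolling adds 12 days: November 25, 2006 + 12 days = December 7, 2006.
From October 21, 2006 through November 4, 2006 inclusive is 15 days; tolling adds 15 days: December 7, 2006 + 15 days = December 22, 2006.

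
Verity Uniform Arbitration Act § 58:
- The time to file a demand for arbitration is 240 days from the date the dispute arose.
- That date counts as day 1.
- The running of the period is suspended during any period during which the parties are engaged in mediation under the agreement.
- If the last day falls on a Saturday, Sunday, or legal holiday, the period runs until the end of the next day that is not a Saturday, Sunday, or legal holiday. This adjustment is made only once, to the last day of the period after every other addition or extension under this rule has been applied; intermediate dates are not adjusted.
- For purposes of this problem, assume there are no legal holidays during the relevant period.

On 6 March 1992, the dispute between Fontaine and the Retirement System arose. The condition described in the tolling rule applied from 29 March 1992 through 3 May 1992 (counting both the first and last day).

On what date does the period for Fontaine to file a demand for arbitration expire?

December 7, 1992

Counting 6 March 1992 as day 1, day 240 is October 31, 1992.
From March 29, 1992 through May 3, 1992 inclusive is 36 days; tolling adds 36 days: October 31, 1992 + 36 days = December 6, 1992.
December 6, 1992 is Sunday. The next qualifying day is December 7, 1992.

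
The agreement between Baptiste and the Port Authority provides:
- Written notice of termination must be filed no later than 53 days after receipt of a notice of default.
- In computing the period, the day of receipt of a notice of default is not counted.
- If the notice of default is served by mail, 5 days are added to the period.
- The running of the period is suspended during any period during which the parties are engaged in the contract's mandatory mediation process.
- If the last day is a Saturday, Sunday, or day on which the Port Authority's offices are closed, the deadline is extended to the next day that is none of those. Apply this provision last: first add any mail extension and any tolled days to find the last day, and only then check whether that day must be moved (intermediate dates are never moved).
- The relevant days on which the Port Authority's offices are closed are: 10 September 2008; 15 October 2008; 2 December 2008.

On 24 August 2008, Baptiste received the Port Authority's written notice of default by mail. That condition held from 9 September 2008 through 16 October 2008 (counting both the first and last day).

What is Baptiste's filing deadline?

53 days after 24 August 2008 is October 16, 2008.
Service was by mail, adding 5 days: October 16, 2008 + 5 days = October 21, 2008.
From September 9, 2008 through October 16, 2008 inclusive is 38 days; tolling adds 38 days: October 21, 2008 + 38 days = November 28, 2008.
November 28, 2008 is a Friday and not a day on which the Port Authority's offices are closed, so no extension applies.

November 28, 2008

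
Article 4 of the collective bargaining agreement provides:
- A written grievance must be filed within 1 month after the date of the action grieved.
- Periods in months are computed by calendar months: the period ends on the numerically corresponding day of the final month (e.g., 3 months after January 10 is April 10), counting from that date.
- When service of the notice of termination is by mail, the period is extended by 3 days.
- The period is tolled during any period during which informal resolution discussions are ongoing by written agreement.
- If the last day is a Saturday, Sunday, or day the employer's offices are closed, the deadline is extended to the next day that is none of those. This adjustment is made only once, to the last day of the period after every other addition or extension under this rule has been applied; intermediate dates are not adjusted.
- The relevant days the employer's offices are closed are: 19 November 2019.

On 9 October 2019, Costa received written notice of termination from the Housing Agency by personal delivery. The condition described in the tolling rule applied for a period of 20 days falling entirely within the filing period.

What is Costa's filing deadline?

1 month after 9 October 2019 is November 9, 2019.
Service was not by mail, so no mail extension applies.
Tolling adds 20 days: November 9, 2019 + 20 days = November 29, 2019.
November 29, 2019 is a Friday and not a day the employer's offices are closed, so no extension applies.

November 29, 2019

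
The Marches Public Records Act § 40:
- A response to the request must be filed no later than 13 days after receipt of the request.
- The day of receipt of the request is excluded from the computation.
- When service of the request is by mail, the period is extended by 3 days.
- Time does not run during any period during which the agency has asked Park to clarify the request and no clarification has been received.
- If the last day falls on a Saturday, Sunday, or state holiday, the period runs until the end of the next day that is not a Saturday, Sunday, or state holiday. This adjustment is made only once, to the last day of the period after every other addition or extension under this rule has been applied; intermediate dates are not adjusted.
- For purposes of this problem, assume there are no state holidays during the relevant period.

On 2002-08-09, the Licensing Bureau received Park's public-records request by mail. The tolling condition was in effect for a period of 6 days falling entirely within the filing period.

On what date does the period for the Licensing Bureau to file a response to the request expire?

13 days after 2002-08-09 is August 22, 2002.
Service was by mail, adding 3 days: August 22, 2002 + 3 days = August 25, 2002.
Tolling adds 6 days: August 25, 2002 + 6 days = August 31, 2002.
August 31, 2002 is Saturday; September 1, 2002 is Sunday. The next qualifying day is September 2, 2002.

September 2, 2002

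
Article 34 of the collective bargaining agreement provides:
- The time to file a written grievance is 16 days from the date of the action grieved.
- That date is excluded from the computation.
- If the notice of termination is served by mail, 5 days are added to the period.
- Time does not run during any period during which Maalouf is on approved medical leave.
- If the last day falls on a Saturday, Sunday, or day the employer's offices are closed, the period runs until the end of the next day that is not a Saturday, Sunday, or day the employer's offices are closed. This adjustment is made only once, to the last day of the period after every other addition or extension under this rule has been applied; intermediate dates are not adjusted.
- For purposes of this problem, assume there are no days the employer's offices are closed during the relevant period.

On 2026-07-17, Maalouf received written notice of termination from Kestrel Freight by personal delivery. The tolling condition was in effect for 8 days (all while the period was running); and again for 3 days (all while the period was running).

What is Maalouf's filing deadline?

August 13, 2026

16 days after 2026-07-17 is August 2, 2026.
Service was not by mail, so no mail extension applies.
Tolling adds 8 days: August 2, 2026 + 8 days = August 10, 2026.
Tolling adds 3 days: August 10, 2026 + 3 days = August 13, 2026.
August 13, 2026 is a Thursday and not a day the employer's offices are closed, so no extension applies.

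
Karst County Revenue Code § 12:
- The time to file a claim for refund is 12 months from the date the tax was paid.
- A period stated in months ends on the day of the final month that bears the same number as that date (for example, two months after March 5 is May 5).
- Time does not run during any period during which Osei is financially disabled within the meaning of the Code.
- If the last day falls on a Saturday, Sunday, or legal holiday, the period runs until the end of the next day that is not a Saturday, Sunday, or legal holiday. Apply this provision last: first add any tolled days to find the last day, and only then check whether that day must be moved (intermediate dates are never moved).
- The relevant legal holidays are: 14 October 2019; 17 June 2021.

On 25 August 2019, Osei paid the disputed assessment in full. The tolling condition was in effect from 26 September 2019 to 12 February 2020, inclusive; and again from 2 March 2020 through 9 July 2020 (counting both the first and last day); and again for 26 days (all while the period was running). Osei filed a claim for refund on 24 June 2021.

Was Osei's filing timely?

12 months after 25 August 2019 is August 25, 2020.
From September 26, 2019 through February 12, 2020 inclusive is 140 days; tolling adds 140 days: August 25, 2020 + 140 days = January 12, 2021.
From March 2, 2020 through July 9, 2020 inclusive is 130 days; tolling adds 130 days: January 12, 2021 + 130 days = May 22, 2021.
Tolling adds 26 days: May 22, 2021 + 26 days = June 17, 2021.
June 17, 2021 is a listed holiday. The next qualifying day is June 18, 2021.
The deadline is June 18, 2021; the filing on June 24, 2021 is after that date.

No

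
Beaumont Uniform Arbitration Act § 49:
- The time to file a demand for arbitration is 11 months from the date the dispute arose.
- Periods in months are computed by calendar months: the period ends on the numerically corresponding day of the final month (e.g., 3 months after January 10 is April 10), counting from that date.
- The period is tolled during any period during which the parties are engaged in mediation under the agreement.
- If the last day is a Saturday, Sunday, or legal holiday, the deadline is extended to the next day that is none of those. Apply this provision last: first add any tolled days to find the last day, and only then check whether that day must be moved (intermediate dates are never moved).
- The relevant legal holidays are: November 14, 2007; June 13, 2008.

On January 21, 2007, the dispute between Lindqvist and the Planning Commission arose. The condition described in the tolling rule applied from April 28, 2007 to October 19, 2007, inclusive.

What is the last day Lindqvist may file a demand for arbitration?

11 months after January 21, 2007 is December 21, 2007.
From April 28, 2007 through October 19, 2007 inclusive is 175 days; tolling adds 175 days: December 21, 2007 + 175 days = June 13, 2008.
June 13, 2008 is a listed holiday; June 14, 2008 is Saturday; June 15, 2008 is Sunday. The next qualifying day is June 16, 2008.

June 16, 2008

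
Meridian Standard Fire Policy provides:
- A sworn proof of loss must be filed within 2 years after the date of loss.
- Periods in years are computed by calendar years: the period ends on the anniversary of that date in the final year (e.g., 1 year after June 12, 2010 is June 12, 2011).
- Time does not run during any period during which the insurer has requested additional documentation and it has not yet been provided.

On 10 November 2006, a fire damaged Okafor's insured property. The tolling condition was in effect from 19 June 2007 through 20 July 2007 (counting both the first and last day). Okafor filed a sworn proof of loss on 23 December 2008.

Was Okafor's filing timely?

2 years after 10 November 2006 is November 10, 2008.
From June 19, 2007 through July 20, 2007 inclusive is 32 days; tolling adds 32 days: November 10, 2008 + 32 days = December 12, 2008.
The deadline is December 12, 2008; the filing on December 23, 2008 is after that date.

No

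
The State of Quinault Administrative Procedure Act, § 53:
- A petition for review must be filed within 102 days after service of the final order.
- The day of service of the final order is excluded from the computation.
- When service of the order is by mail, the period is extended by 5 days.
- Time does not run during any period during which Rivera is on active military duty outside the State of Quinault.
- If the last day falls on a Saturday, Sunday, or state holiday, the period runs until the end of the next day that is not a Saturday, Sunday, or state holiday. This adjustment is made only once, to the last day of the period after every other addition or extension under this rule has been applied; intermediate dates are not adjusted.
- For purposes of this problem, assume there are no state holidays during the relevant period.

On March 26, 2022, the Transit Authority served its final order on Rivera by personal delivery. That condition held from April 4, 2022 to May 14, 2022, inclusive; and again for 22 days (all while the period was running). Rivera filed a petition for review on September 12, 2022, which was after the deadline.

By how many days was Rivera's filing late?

102 days after March 26, 2022 is July 6, 2022.
Service was not by mail, so no mail extension applies.
From April 4, 2022 through May 14, 2022 inclusive is 41 days; tolling adds 41 days: July 6, 2022 + 41 days = August 16, 2022.
Tolling adds 22 days: August 16, 2022 + 22 days = September 7, 2022.
September 7, 2022 is a Wednesday and not a state holiday, so no extension applies.
The deadline is September 7, 2022; from September 7, 2022 to September 12, 2022 is 5 days.

5 days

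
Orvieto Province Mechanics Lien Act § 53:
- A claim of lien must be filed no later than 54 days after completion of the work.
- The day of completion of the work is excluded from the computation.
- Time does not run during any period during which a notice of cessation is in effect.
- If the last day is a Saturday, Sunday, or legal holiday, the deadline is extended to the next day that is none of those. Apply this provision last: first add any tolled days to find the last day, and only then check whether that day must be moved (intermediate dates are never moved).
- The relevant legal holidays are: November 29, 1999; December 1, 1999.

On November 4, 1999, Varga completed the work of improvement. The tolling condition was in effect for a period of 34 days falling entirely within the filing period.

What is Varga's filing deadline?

54 days after November 4, 1999 is December 28, 1999.
Tolling adds 34 days: December 28, 1999 + 34 days = January 31, 2000.
January 31, 2000 is a Monday and not a legal holiday, so no extension applies.

January 31, 2000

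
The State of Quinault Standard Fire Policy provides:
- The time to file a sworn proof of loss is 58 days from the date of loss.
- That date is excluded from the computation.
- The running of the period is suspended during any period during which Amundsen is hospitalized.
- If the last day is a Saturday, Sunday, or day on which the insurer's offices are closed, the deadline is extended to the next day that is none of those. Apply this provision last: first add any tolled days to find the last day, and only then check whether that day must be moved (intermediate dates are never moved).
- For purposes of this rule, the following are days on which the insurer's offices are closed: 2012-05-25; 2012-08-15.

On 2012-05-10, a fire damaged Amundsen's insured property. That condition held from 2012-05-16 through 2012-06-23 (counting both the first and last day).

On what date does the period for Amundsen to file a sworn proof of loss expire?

August 16, 2012

58 days after 2012-05-10 is July 7, 2012.
From May 16, 2012 through June 23, 2012 inclusive is 39 days; tolling adds 39 days: July 7, 2012 + 39 days = August 15, 2012.
August 15, 2012 is a listed holiday. The next qualifying day is August 16, 2012.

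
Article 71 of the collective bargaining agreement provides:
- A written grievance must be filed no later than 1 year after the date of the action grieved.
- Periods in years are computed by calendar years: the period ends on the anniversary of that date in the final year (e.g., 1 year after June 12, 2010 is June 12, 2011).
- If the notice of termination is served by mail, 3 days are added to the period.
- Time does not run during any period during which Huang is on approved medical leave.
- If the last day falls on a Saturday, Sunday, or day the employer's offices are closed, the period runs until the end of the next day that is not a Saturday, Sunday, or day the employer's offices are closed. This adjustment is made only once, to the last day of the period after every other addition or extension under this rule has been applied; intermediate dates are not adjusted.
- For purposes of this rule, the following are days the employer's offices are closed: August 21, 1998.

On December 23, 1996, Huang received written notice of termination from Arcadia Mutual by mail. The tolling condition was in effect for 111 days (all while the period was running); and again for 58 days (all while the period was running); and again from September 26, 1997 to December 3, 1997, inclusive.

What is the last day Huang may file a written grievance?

August 24, 1998

1 year after December 23, 1996 is December 23, 1997.
Service was by mail, adding 3 days: December 23, 1997 + 3 days = December 26, 1997.
Tolling adds 111 days: December 26, 1997 + 111 days = April 16, 1998.
Tolling adds 58 days: April 16, 1998 + 58 days = June 13, 1998.
From September 26, 1997 through December 3, 1997 inclusive is 69 days; tolling adds 69 days: June 13, 1998 + 69 days = August 21, 1998.
August 21, 1998 is a listed holiday; August 22, 1998 is Saturday; August 23, 1998 is Sunday. The next qualifying day is August 24, 1998.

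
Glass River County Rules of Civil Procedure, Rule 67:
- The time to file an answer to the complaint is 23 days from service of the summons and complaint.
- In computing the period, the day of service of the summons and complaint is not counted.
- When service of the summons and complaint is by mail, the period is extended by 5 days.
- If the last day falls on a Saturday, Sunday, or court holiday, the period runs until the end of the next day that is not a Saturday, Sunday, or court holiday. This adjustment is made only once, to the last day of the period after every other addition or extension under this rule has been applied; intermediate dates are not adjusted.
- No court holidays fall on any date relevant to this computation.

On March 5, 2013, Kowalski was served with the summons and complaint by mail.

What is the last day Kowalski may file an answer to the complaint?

April 2, 2013

23 days after March 5, 2013 is March 28, 2013.
Service was by mail, adding 5 days: March 28, 2013 + 5 days = April 2, 2013.
April 2, 2013 is a Tuesday and not a court holiday, so no extension applies.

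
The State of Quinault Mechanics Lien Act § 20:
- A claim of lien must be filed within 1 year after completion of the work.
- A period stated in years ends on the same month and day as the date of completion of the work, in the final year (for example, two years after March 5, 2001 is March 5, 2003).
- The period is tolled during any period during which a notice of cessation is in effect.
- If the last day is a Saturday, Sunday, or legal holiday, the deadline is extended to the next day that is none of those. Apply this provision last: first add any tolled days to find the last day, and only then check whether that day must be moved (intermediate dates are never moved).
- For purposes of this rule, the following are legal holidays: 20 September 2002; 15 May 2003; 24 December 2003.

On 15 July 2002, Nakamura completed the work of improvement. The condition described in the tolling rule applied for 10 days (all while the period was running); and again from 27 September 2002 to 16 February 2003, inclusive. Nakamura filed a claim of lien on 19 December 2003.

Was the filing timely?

1 year after 15 July 2002 is July 15, 2003.
Tolling adds 10 days: July 15, 2003 + 10 days = July 25, 2003.
From September 27, 2002 through February 16, 2003 inclusive is 143 days; tolling adds 143 days: July 25, 2003 + 143 days = December 15, 2003.
December 15, 2003 is a Monday and not a legal holiday, so no extension applies.
The deadline is December 15, 2003; the filing on December 19, 2003 is after that date.

No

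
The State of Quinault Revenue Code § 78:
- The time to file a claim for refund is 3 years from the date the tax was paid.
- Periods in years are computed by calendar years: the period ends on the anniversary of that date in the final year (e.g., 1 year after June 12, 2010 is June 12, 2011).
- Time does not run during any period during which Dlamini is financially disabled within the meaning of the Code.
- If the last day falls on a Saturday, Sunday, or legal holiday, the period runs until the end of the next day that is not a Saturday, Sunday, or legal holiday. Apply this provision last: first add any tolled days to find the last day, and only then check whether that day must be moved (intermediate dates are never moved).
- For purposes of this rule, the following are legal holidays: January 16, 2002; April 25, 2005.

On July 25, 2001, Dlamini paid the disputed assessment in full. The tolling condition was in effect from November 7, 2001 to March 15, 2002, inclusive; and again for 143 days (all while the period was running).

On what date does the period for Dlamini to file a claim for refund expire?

April 26, 2005

3 years after July 25, 2001 is July 25, 2004.
From November 7, 2001 through March 15, 2002 inclusive is 129 days; tolling adds 129 days: July 25, 2004 + 129 days = December 1, 2004.
Tolling adds 143 days: December 1, 2004 + 143 days = April 23, 2005.
April 23, 2005 is Saturday; April 24, 2005 is Sunday; April 25, 2005 is a listed holiday. The next qualifying day is April 26, 2005.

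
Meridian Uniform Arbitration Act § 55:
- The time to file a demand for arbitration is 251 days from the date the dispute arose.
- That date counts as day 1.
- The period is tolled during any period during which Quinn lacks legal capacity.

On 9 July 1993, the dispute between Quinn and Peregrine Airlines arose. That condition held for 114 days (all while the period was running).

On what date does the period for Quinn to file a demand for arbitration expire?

Counting 9 July 1993 as day 1, day 251 is March 16, 1994.
Tolling adds 114 days: March 16, 1994 + 114 days = July 8, 1994.

July 8, 1994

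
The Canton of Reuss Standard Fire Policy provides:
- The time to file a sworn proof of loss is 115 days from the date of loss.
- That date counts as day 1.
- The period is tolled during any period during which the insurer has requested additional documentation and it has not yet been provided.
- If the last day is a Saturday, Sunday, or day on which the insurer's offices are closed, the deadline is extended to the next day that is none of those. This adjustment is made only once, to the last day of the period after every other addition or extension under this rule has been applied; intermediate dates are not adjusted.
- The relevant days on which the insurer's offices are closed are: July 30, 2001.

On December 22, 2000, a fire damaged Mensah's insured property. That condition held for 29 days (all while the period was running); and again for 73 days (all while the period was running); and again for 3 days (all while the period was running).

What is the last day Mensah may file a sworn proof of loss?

July 31, 2001

Counting December 22, 2000 as day 1, day 115 is April 15, 2001.
Tolling adds 29 days: April 15, 2001 + 29 days = May 14, 2001.
Tolling adds 73 days: May 14, 2001 + 73 days = July 26, 2001.
Tolling adds 3 days: July 26, 2001 + 3 days = July 29, 2001.
July 29, 2001 is Sunday; July 30, 2001 is a listed holiday. The next qualifying day is July 31, 2001.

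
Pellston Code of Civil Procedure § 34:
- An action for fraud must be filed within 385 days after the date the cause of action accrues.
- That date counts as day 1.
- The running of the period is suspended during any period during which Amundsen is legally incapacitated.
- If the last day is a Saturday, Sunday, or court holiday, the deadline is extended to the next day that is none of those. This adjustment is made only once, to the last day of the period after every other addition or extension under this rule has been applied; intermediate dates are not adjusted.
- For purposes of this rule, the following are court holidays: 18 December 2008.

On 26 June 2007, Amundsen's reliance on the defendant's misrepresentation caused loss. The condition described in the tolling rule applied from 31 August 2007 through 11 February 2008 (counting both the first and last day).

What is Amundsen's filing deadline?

Counting 26 June 2007 as day 1, day 385 is July 14, 2008.
From August 31, 2007 through February 11, 2008 inclusive is 165 days; tolling adds 165 days: July 14, 2008 + 165 days = December 26, 2008.
December 26, 2008 is a Friday and not a court holiday, so no extension applies.

December 26, 2008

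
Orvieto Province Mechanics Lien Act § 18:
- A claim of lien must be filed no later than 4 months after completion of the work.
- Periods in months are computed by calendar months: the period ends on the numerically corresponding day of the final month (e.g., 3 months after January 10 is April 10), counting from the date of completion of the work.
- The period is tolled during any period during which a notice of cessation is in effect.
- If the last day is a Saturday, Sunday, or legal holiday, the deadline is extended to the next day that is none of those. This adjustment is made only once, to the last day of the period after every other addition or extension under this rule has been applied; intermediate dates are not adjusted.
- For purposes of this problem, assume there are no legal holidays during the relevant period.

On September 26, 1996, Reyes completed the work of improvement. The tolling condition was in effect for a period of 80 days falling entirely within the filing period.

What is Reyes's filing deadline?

April 16, 1997

4 months after September 26, 1996 is January 26, 1997.
Tolling adds 80 days: January 26, 1997 + 80 days = April 16, 1997.
April 16, 1997 is a Wednesday and not a legal holiday, so no extension applies.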